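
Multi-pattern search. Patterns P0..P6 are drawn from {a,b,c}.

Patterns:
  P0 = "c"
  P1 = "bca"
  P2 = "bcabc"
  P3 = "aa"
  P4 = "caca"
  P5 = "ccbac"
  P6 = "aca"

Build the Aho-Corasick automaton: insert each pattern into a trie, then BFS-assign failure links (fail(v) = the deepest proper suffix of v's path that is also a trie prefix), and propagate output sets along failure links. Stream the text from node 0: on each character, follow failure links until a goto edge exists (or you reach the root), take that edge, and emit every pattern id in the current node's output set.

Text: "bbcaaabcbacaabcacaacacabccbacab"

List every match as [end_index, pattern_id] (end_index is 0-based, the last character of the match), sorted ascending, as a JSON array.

Build:
Trie nodes:
  0='ε' goto a→7 b→2 c→1
  1='c' goto a→9 c→12  [P0 ends]
  2='b' goto c→3
  3='bc' goto a→4
  4='bca' goto b→5  [P1 ends]
  5='bcab' goto c→6
  6='bcabc' goto ·  [P2 ends]
  7='a' goto a→8 c→16
  8='aa' goto ·  [P3 ends]
  9='ca' goto c→10
  10='cac' goto a→11
  11='caca' goto ·  [P4 ends]
  12='cc' goto b→13
  13='ccb' goto a→14
  14='ccba' goto c→15
  15='ccbac' goto ·  [P5 ends]
  16='ac' goto a→17
  17='aca' goto ·  [P6 ends]

Failure links (BFS by depth):
  n1('c'): parent n0 fail=0; on 'c' 0 → fail=0;  out {0}∪∅={0}
  n2('b'): parent n0 fail=0; on 'b' 0 → fail=0;  out ∅∪∅=∅
  n7('a'): parent n0 fail=0; on 'a' 0 → fail=0;  out ∅∪∅=∅
  n3('bc'): parent n2 fail=0; on 'c' 0 → fail=1;  out ∅∪{0}={0}
  n8('aa'): parent n7 fail=0; on 'a' 0 → fail=7;  out {3}∪∅={3}
  n9('ca'): parent n1 fail=0; on 'a' 0 → fail=7;  out ∅∪∅=∅
  n12('cc'): parent n1 fail=0; on 'c' 0 → fail=1;  out ∅∪{0}={0}
  n16('ac'): parent n7 fail=0; on 'c' 0 → fail=1;  out ∅∪{0}={0}
  n4('bca'): parent n3 fail=1; on 'a' 1 → fail=9;  out {1}∪∅={1}
  n10('cac'): parent n9 fail=7; on 'c' 7 → fail=16;  out ∅∪{0}={0}
  n13('ccb'): parent n12 fail=1; on 'b' 1→0 → fail=2;  out ∅∪∅=∅
  n17('aca'): parent n16 fail=1; on 'a' 1 → fail=9;  out {6}∪∅={6}
  n5('bcab'): parent n4 fail=9; on 'b' 9→7→0 → fail=2;  out ∅∪∅=∅
  n11('caca'): parent n10 fail=16; on 'a' 16 → fail=17;  out {4}∪{6}={4,6}
  n14('ccba'): parent n13 fail=2; on 'a' 2→0 → fail=7;  out ∅∪∅=∅
  n6('bcabc'): parent n5 fail=2; on 'c' 2 → fail=3;  out {2}∪{0}={0,2}
  n15('ccbac'): parent n14 fail=7; on 'c' 7 → fail=16;  out {5}∪{0}={0,5}

Run:
pos 0 'b': at 2
pos 1 'b': at 2 (via fail)
pos 2 'c': at 3  ** P0@[2:2]
pos 3 'a': at 4  ** P1@[1:3]
pos 4 'a': at 8 (via fail)  ** P3@[3:4]
pos 5 'a': at 8 (via fail)  ** P3@[4:5]
pos 6 'b': at 2 (via fail)
pos 7 'c': at 3  ** P0@[7:7]
pos 8 'b': at 2 (via fail)
pos 9 'a': at 7 (via fail)
pos 10 'c': at 16  ** P0@[10:10]
pos 11 'a': at 17  ** P6@[9:11]
pos 12 'a': at 8 (via fail)  ** P3@[11:12]
pos 13 'b': at 2 (via fail)
pos 14 'c': at 3  ** P0@[14:14]
pos 15 'a': at 4  ** P1@[13:15]
pos 16 'c': at 10 (via fail)  ** P0@[16:16]
pos 17 'a': at 11  ** P4@[14:17],P6@[15:17]
pos 18 'a': at 8 (via fail)  ** P3@[17:18]
pos 19 'c': at 16 (via fail)  ** P0@[19:19]
pos 20 'a': at 17  ** P6@[18:20]
pos 21 'c': at 10 (via fail)  ** P0@[21:21]
pos 22 'a': at 11  ** P4@[19:22],P6@[20:22]
pos 23 'b': at 2 (via fail)
pos 24 'c': at 3  ** P0@[24:24]
pos 25 'c': at 12 (via fail)  ** P0@[25:25]
pos 26 'b': at 13
pos 27 'a': at 14
pos 28 'c': at 15  ** P0@[28:28],P5@[24:28]
pos 29 'a': at 17 (via fail)  ** P6@[27:29]
pos 30 'b': at 2 (via fail)

Result: [[2,0],[3,1],[4,3],[5,3],[7,0],[10,0],[11,6],[12,3],[14,0],[15,1],[16,0],[17,4],[17,6],[18,3],[19,0],[20,6],[21,0],[22,4],[22,6],[24,0],[25,0],[28,0],[28,5],[29,6]]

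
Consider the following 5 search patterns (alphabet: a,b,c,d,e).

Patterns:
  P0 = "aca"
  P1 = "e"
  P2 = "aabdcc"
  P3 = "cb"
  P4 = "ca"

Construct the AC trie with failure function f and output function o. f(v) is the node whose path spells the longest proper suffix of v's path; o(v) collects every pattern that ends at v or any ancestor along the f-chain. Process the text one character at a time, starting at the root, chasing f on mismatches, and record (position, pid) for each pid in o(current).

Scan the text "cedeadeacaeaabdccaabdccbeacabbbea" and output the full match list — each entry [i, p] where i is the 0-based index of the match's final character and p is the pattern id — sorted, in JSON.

Build automaton:
Trie (insert patterns):
  0='ε' goto a→1 c→10 e→4
  1='a' goto a→5 c→2
  2='ac' goto a→3
  3='aca' goto ·  ←P0
  4='e' goto ·  ←P1
  5='aa' goto b→6
  6='aab' goto d→7
  7='aabd' goto c→8
  8='aabdc' goto c→9
  9='aabdcc' goto ·  ←P2
  10='c' goto a→12 b→11
  11='cb' goto ·  ←P3
  12='ca' goto ·  ←P4

BFS fail/out derivation:
  fail(1) 'a': from fail(0)=0 chase 'a': 0 ⇒ 0;  out=∅∪out(0)=∅
  fail(4) 'e': from fail(0)=0 chase 'e': 0 ⇒ 0;  out={1}∪out(0)={1}
  fail(10) 'c': from fail(0)=0 chase 'c': 0 ⇒ 0;  out=∅∪out(0)=∅
  fail(2) 'ac': from fail(1)=0 chase 'c': 0 ⇒ 10;  out=∅∪out(10)=∅
  fail(5) 'aa': from fail(1)=0 chase 'a': 0 ⇒ 1;  out=∅∪out(1)=∅
  fail(11) 'cb': from fail(10)=0 chase 'b': 0 ⇒ 0;  out={3}∪out(0)={3}
  fail(12) 'ca': from fail(10)=0 chase 'a': 0 ⇒ 1;  out={4}∪out(1)={4}
  fail(3) 'aca': from fail(2)=10 chase 'a': 10 ⇒ 12;  out={0}∪out(12)={0,4}
  fail(6) 'aab': from fail(5)=1 chase 'b': 1→0 ⇒ 0;  out=∅∪out(0)=∅
  fail(7) 'aabd': from fail(6)=0 chase 'd': 0 ⇒ 0;  out=∅∪out(0)=∅
  fail(8) 'aabdc': from fail(7)=0 chase 'c': 0 ⇒ 10;  out=∅∪out(10)=∅
  fail(9) 'aabdcc': from fail(8)=10 chase 'c': 10→0 ⇒ 10;  out={2}∪out(10)={2}

Text stream:
i=0 'c': node 0→10
i=1 'e': node 10→4 ·f  ** P1@[1:1]
i=2 'd': node 4→0 ·f
i=3 'e': node 0→4  ** P1@[3:3]
i=4 'a': node 4→1 ·f
i=5 'd': node 1→0 ·f
i=6 'e': node 0→4  ** P1@[6:6]
i=7 'a': node 4→1 ·f
i=8 'c': node 1→2
i=9 'a': node 2→3  ** P0@[7:9],P4@[8:9]
i=10 'e': node 3→4 ·f  ** P1@[10:10]
i=11 'a': node 4→1 ·f
i=12 'a': node 1→5
i=13 'b': node 5→6
i=14 'd': node 6→7
i=15 'c': node 7→8
i=16 'c': node 8→9  ** P2@[11:16]
i=17 'a': node 9→12 ·f  ** P4@[16:17]
i=18 'a': node 12→5 ·f
i=19 'b': node 5→6
i=20 'd': node 6→7
i=21 'c': node 7→8
i=22 'c': node 8→9  ** P2@[17:22]
i=23 'b': node 9→11 ·f  ** P3@[22:23]
i=24 'e': node 11→4 ·f  ** P1@[24:24]
i=25 'a': node 4→1 ·f
i=26 'c': node 1→2
i=27 'a': node 2→3  ** P0@[25:27],P4@[26:27]
i=28 'b': node 3→0 ·f
i=29 'b': node 0→0
i=30 'b': node 0→0
i=31 'e': node 0→4  ** P1@[31:31]
i=32 'a': node 4→1 ·f

Result: [[1,1],[3,1],[6,1],[9,0],[9,4],[10,1],[16,2],[17,4],[22,2],[23,3],[24,1],[27,0],[27,4],[31,1]]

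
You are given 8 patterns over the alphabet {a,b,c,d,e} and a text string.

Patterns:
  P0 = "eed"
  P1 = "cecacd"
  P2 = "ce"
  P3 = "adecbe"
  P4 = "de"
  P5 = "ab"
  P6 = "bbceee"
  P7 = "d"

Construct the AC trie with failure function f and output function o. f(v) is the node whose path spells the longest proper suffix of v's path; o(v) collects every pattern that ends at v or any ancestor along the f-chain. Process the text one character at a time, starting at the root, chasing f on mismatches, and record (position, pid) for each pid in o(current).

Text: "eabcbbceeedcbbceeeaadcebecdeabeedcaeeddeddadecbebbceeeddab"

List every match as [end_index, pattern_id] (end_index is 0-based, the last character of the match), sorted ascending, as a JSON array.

Build automaton:
Trie nodes:
  0='ε' goto a→10 b→19 c→4 d→16 e→1
  1='e' goto e→2
  2='ee' goto d→3
  3='eed' goto ·  [P0 ends]
  4='c' goto e→5
  5='ce' goto c→6  [P2 ends]
  6='cec' goto a→7
  7='ceca' goto c→8
  8='cecac' goto d→9
  9='cecacd' goto ·  [P1 ends]
  10='a' goto b→18 d→11
  11='ad' goto e→12
  12='ade' goto c→13
  13='adec' goto b→14
  14='adecb' goto e→15
  15='adecbe' goto ·  [P3 ends]
  16='d' goto e→17  [P7 ends]
  17='de' goto ·  [P4 ends]
  18='ab' goto ·  [P5 ends]
  19='b' goto b→20
  20='bb' goto c→21
  21='bbc' goto e→22
  22='bbce' goto e→23
  23='bbcee' goto e→24
  24='bbceee' goto ·  [P6 ends]

BFS fail/out derivation:
  n1('e'): parent n0 fail=0; on 'e' 0 → fail=0;  out ∅∪∅=∅
  n4('c'): parent n0 fail=0; on 'c' 0 → fail=0;  out ∅∪∅=∅
  n10('a'): parent n0 fail=0; on 'a' 0 → fail=0;  out ∅∪∅=∅
  n16('d'): parent n0 fail=0; on 'd' 0 → fail=0;  out {7}∪∅={7}
  n19('b'): parent n0 fail=0; on 'b' 0 → fail=0;  out ∅∪∅=∅
  n2('ee'): parent n1 fail=0; on 'e' 0 → fail=1;  out ∅∪∅=∅
  n5('ce'): parent n4 fail=0; on 'e' 0 → fail=1;  out {2}∪∅={2}
  n11('ad'): parent n10 fail=0; on 'd' 0 → fail=16;  out ∅∪{7}={7}
  n17('de'): parent n16 fail=0; on 'e' 0 → fail=1;  out {4}∪∅={4}
  n18('ab'): parent n10 fail=0; on 'b' 0 → fail=19;  out {5}∪∅={5}
  n20('bb'): parent n19 fail=0; on 'b' 0 → fail=19;  out ∅∪∅=∅
  n3('eed'): parent n2 fail=1; on 'd' 1→0 → fail=16;  out {0}∪{7}={0,7}
  n6('cec'): parent n5 fail=1; on 'c' 1→0 → fail=4;  out ∅∪∅=∅
  n12('ade'): parent n11 fail=16; on 'e' 16 → fail=17;  out ∅∪{4}={4}
  n21('bbc'): parent n20 fail=19; on 'c' 19→0 → fail=4;  out ∅∪∅=∅
  n7('ceca'): parent n6 fail=4; on 'a' 4→0 → fail=10;  out ∅∪∅=∅
  n13('adec'): parent n12 fail=17; on 'c' 17→1→0 → fail=4;  out ∅∪∅=∅
  n22('bbce'): parent n21 fail=4; on 'e' 4 → fail=5;  out ∅∪{2}={2}
  n8('cecac'): parent n7 fail=10; on 'c' 10→0 → fail=4;  out ∅∪∅=∅
  n14('adecb'): parent n13 fail=4; on 'b' 4→0 → fail=19;  out ∅∪∅=∅
  n23('bbcee'): parent n22 fail=5; on 'e' 5→1 → fail=2;  out ∅∪∅=∅
  n9('cecacd'): parent n8 fail=4; on 'd' 4→0 → fail=16;  out {1}∪{7}={1,7}
  n15('adecbe'): parent n14 fail=19; on 'e' 19→0 → fail=1;  out {3}∪∅={3}
  n24('bbceee'): parent n23 fail=2; on 'e' 2→1 → fail=2;  out {6}∪∅={6}

Text stream:
i=0 'e': node 0→1
i=1 'a': node 1→10 ·f
i=2 'b': node 10→18  ** P5@[1:2]
i=3 'c': node 18→4 ·f
i=4 'b': node 4→19 ·f
i=5 'b': node 19→20
i=6 'c': node 20→21
i=7 'e': node 21→22  ** P2@[6:7]
i=8 'e': node 22→23
i=9 'e': node 23→24  ** P6@[4:9]
i=10 'd': node 24→3 ·f  ** P0@[8:10],P7@[10:10]
i=11 'c': node 3→4 ·f
i=12 'b': node 4→19 ·f
i=13 'b': node 19→20
i=14 'c': node 20→21
i=15 'e': node 21→22  ** P2@[14:15]
i=16 'e': node 22→23
i=17 'e': node 23→24  ** P6@[12:17]
i=18 'a': node 24→10 ·f
i=19 'a': node 10→10 ·f
i=20 'd': node 10→11  ** P7@[20:20]
i=21 'c': node 11→4 ·f
i=22 'e': node 4→5  ** P2@[21:22]
i=23 'b': node 5→19 ·f
i=24 'e': node 19→1 ·f
i=25 'c': node 1→4 ·f
i=26 'd': node 4→16 ·f  ** P7@[26:26]
i=27 'e': node 16→17  ** P4@[26:27]
i=28 'a': node 17→10 ·f
i=29 'b': node 10→18  ** P5@[28:29]
i=30 'e': node 18→1 ·f
i=31 'e': node 1→2
i=32 'd': node 2→3  ** P0@[30:32],P7@[32:32]
i=33 'c': node 3→4 ·f
i=34 'a': node 4→10 ·f
i=35 'e': node 10→1 ·f
i=36 'e': node 1→2
i=37 'd': node 2→3  ** P0@[35:37],P7@[37:37]
i=38 'd': node 3→16 ·f  ** P7@[38:38]
i=39 'e': node 16→17  ** P4@[38:39]
i=40 'd': node 17→16 ·f  ** P7@[40:40]
i=41 'd': node 16→16 ·f  ** P7@[41:41]
i=42 'a': node 16→10 ·f
i=43 'd': node 10→11  ** P7@[43:43]
i=44 'e': node 11→12  ** P4@[43:44]
i=45 'c': node 12→13
i=46 'b': node 13→14
i=47 'e': node 14→15  ** P3@[42:47]
i=48 'b': node 15→19 ·f
i=49 'b': node 19→20
i=50 'c': node 20→21
i=51 'e': node 21→22  ** P2@[50:51]
i=52 'e': node 22→23
i=53 'e': node 23→24  ** P6@[48:53]
i=54 'd': node 24→3 ·f  ** P0@[52:54],P7@[54:54]
i=55 'd': node 3→16 ·f  ** P7@[55:55]
i=56 'a': node 16→10 ·f
i=57 'b': node 10→18  ** P5@[56:57]

Result: [[2,5],[7,2],[9,6],[10,0],[10,7],[15,2],[17,6],[20,7],[22,2],[26,7],[27,4],[29,5],[32,0],[32,7],[37,0],[37,7],[38,7],[39,4],[40,7],[41,7],[43,7],[44,4],[47,3],[51,2],[53,6],[54,0],[54,7],[55,7],[57,5]]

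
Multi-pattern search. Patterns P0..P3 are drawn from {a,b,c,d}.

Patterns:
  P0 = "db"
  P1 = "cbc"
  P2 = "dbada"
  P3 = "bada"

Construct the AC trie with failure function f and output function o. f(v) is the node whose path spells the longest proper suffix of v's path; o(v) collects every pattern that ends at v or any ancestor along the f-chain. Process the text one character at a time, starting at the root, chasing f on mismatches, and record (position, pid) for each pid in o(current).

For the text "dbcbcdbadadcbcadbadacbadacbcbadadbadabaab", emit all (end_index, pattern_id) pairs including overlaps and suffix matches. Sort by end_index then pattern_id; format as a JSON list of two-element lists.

Construct AC machine:
Trie nodes:
  n0 'ε': b→9 c→3 d→1
  n1 'd': b→2
  n2 'db': a→6  [P0 ends]
  n3 'c': b→4
  n4 'cb': c→5
  n5 'cbc': ·  [P1 ends]
  n6 'dba': d→7
  n7 'dbad': a→8
  n8 'dbada': ·  [P2 ends]
  n9 'b': a→10
  n10 'ba': d→11
  n11 'bad': a→12
  n12 'bada': ·  [P3 ends]

Failure links (BFS by depth):
  fail(1) 'd': from fail(0)=0 chase 'd': 0 ⇒ 0;  out=∅∪out(0)=∅
  fail(3) 'c': from fail(0)=0 chase 'c': 0 ⇒ 0;  out=∅∪out(0)=∅
  fail(9) 'b': from fail(0)=0 chase 'b': 0 ⇒ 0;  out=∅∪out(0)=∅
  fail(2) 'db': from fail(1)=0 chase 'b': 0 ⇒ 9;  out={0}∪out(9)={0}
  fail(4) 'cb': from fail(3)=0 chase 'b': 0 ⇒ 9;  out=∅∪out(9)=∅
  fail(10) 'ba': from fail(9)=0 chase 'a': 0 ⇒ 0;  out=∅∪out(0)=∅
  fail(5) 'cbc': from fail(4)=9 chase 'c': 9→0 ⇒ 3;  out={1}∪out(3)={1}
  fail(6) 'dba': from fail(2)=9 chase 'a': 9 ⇒ 10;  out=∅∪out(10)=∅
  fail(11) 'bad': from fail(10)=0 chase 'd': 0 ⇒ 1;  out=∅∪out(1)=∅
  fail(7) 'dbad': from fail(6)=10 chase 'd': 10 ⇒ 11;  out=∅∪out(11)=∅
  fail(12) 'bada': from fail(11)=1 chase 'a': 1→0 ⇒ 0;  out={3}∪out(0)={3}
  fail(8) 'dbada': from fail(7)=11 chase 'a': 11 ⇒ 12;  out={2}∪out(12)={2,3}

Run:
pos 0 'd': at 1
pos 1 'b': at 2  ** P0@[0:1]
pos 2 'c': at 3 (via fail)
pos 3 'b': at 4
pos 4 'c': at 5  ** P1@[2:4]
pos 5 'd': at 1 (via fail)
pos 6 'b': at 2  ** P0@[5:6]
pos 7 'a': at 6
pos 8 'd': at 7
pos 9 'a': at 8  ** P2@[5:9],P3@[6:9]
pos 10 'd': at 1 (via fail)
pos 11 'c': at 3 (via fail)
pos 12 'b': at 4
pos 13 'c': at 5  ** P1@[11:13]
pos 14 'a': at 0 (via fail)
pos 15 'd': at 1
pos 16 'b': at 2  ** P0@[15:16]
pos 17 'a': at 6
pos 18 'd': at 7
pos 19 'a': at 8  ** P2@[15:19],P3@[16:19]
pos 20 'c': at 3 (via fail)
pos 21 'b': at 4
pos 22 'a': at 10 (via fail)
pos 23 'd': at 11
pos 24 'a': at 12  ** P3@[21:24]
pos 25 'c': at 3 (via fail)
pos 26 'b': at 4
pos 27 'c': at 5  ** P1@[25:27]
pos 28 'b': at 4 (via fail)
pos 29 'a': at 10 (via fail)
pos 30 'd': at 11
pos 31 'a': at 12  ** P3@[28:31]
pos 32 'd': at 1 (via fail)
pos 33 'b': at 2  ** P0@[32:33]
pos 34 'a': at 6
pos 35 'd': at 7
pos 36 'a': at 8  ** P2@[32:36],P3@[33:36]
pos 37 'b': at 9 (via fail)
pos 38 'a': at 10
pos 39 'a': at 0 (via fail)
pos 40 'b': at 9

All matches (sorted): [[1,0],[4,1],[6,0],[9,2],[9,3],[13,1],[16,0],[19,2],[19,3],[24,3],[27,1],[31,3],[33,0],[36,2],[36,3]]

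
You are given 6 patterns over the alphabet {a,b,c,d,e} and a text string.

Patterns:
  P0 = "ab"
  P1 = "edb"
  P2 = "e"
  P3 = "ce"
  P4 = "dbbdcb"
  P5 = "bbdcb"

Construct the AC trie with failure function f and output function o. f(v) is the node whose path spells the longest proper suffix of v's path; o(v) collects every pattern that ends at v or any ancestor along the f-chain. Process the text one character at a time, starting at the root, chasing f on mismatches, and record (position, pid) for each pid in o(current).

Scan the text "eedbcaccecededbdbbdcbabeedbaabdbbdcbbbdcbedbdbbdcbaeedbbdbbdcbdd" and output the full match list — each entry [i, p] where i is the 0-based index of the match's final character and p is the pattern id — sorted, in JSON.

Build:
Trie nodes:
  0='ε' goto a→1 b→14 c→6 d→8 e→3
  1='a' goto b→2
  2='ab' goto ·  ←P0
  3='e' goto d→4  ←P2
  4='ed' goto b→5
  5='edb' goto ·  ←P1
  6='c' goto e→7
  7='ce' goto ·  ←P3
  8='d' goto b→9
  9='db' goto b→10
  10='dbb' goto d→11
  11='dbbd' goto c→12
  12='dbbdc' goto b→13
  13='dbbdcb' goto ·  ←P4
  14='b' goto b→15
  15='bb' goto d→16
  16='bbd' goto c→17
  17='bbdc' goto b→18
  18='bbdcb' goto ·  ←P5

Failure links (BFS by depth):
  n1('a'): parent n0 fail=0; on 'a' 0 → fail=0;  out ∅∪∅=∅
  n3('e'): parent n0 fail=0; on 'e' 0 → fail=0;  out {2}∪∅={2}
  n6('c'): parent n0 fail=0; on 'c' 0 → fail=0;  out ∅∪∅=∅
  n8('d'): parent n0 fail=0; on 'd' 0 → fail=0;  out ∅∪∅=∅
  n14('b'): parent n0 fail=0; on 'b' 0 → fail=0;  out ∅∪∅=∅
  n2('ab'): parent n1 fail=0; on 'b' 0 → fail=14;  out {0}∪∅={0}
  n4('ed'): parent n3 fail=0; on 'd' 0 → fail=8;  out ∅∪∅=∅
  n7('ce'): parent n6 fail=0; on 'e' 0 → fail=3;  out {3}∪{2}={2,3}
  n9('db'): parent n8 fail=0; on 'b' 0 → fail=14;  out ∅∪∅=∅
  n15('bb'): parent n14 fail=0; on 'b' 0 → fail=14;  out ∅∪∅=∅
  n5('edb'): parent n4 fail=8; on 'b' 8 → fail=9;  out {1}∪∅={1}
  n10('dbb'): parent n9 fail=14; on 'b' 14 → fail=15;  out ∅∪∅=∅
  n16('bbd'): parent n15 fail=14; on 'd' 14→0 → fail=8;  out ∅∪∅=∅
  n11('dbbd'): parent n10 fail=15; on 'd' 15 → fail=16;  out ∅∪∅=∅
  n17('bbdc'): parent n16 fail=8; on 'c' 8→0 → fail=6;  out ∅∪∅=∅
  n12('dbbdc'): parent n11 fail=16; on 'c' 16 → fail=17;  out ∅∪∅=∅
  n18('bbdcb'): parent n17 fail=6; on 'b' 6→0 → fail=14;  out {5}∪∅={5}
  n13('dbbdcb'): parent n12 fail=17; on 'b' 17 → fail=18;  out {4}∪{5}={4,5}

Text stream:
pos 0 'e': at 3  → match P2@[0:0]
pos 1 'e': at 3 (fail-walked)  → match P2@[1:1]
pos 2 'd': at 4
pos 3 'b': at 5  → match P1@[1:3]
pos 4 'c': at 6 (fail-walked)
pos 5 'a': at 1 (fail-walked)
pos 6 'c': at 6 (fail-walked)
pos 7 'c': at 6 (fail-walked)
pos 8 'e': at 7  → match P2@[8:8],P3@[7:8]
pos 9 'c': at 6 (fail-walked)
pos 10 'e': at 7  → match P2@[10:10],P3@[9:10]
pos 11 'd': at 4 (fail-walked)
pos 12 'e': at 3 (fail-walked)  → match P2@[12:12]
pos 13 'd': at 4
pos 14 'b': at 5  → match P1@[12:14]
pos 15 'd': at 8 (fail-walked)
pos 16 'b': at 9
pos 17 'b': at 10
pos 18 'd': at 11
pos 19 'c': at 12
pos 20 'b': at 13  → match P4@[15:20],P5@[16:20]
pos 21 'a': at 1 (fail-walked)
pos 22 'b': at 2  → match P0@[21:22]
pos 23 'e': at 3 (fail-walked)  → match P2@[23:23]
pos 24 'e': at 3 (fail-walked)  → match P2@[24:24]
pos 25 'd': at 4
pos 26 'b': at 5  → match P1@[24:26]
pos 27 'a': at 1 (fail-walked)
pos 28 'a': at 1 (fail-walked)
pos 29 'b': at 2  → match P0@[28:29]
pos 30 'd': at 8 (fail-walked)
pos 31 'b': at 9
pos 32 'b': at 10
pos 33 'd': at 11
pos 34 'c': at 12
pos 35 'b': at 13  → match P4@[30:35],P5@[31:35]
pos 36 'b': at 15 (fail-walked)
pos 37 'b': at 15 (fail-walked)
pos 38 'd': at 16
pos 39 'c': at 17
pos 40 'b': at 18  → match P5@[36:40]
pos 41 'e': at 3 (fail-walked)  → match P2@[41:41]
pos 42 'd': at 4
pos 43 'b': at 5  → match P1@[41:43]
pos 44 'd': at 8 (fail-walked)
pos 45 'b': at 9
pos 46 'b': at 10
pos 47 'd': at 11
pos 48 'c': at 12
pos 49 'b': at 13  → match P4@[44:49],P5@[45:49]
pos 50 'a': at 1 (fail-walked)
pos 51 'e': at 3 (fail-walked)  → match P2@[51:51]
pos 52 'e': at 3 (fail-walked)  → match P2@[52:52]
pos 53 'd': at 4
pos 54 'b': at 5  → match P1@[52:54]
pos 55 'b': at 10 (fail-walked)
pos 56 'd': at 11
pos 57 'b': at 9 (fail-walked)
pos 58 'b': at 10
pos 59 'd': at 11
pos 60 'c': at 12
pos 61 'b': at 13  → match P4@[56:61],P5@[57:61]
pos 62 'd': at 8 (fail-walked)
pos 63 'd': at 8 (fail-walked)

All matches (sorted): [[0,2],[1,2],[3,1],[8,2],[8,3],[10,2],[10,3],[12,2],[14,1],[20,4],[20,5],[22,0],[23,2],[24,2],[26,1],[29,0],[35,4],[35,5],[40,5],[41,2],[43,1],[49,4],[49,5],[51,2],[52,2],[54,1],[61,4],[61,5]]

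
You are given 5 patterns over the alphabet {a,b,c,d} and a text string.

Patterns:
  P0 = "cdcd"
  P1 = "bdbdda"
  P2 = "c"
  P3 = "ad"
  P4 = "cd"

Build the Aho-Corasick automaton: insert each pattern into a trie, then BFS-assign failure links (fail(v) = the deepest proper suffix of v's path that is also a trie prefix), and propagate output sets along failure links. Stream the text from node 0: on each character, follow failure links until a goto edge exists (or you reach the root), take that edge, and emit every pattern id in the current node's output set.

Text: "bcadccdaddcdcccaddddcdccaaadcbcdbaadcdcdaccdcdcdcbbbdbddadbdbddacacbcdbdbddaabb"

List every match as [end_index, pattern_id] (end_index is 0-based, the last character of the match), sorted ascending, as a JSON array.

Build automaton:
Trie (insert patterns):
  n0 'ε': a→11 b→5 c→1
  n1 'c': d→2  [P2 ends]
  n2 'cd': c→3  [P4 ends]
  n3 'cdc': d→4
  n4 'cdcd': ·  [P0 ends]
  n5 'b': d→6
  n6 'bd': b→7
  n7 'bdb': d→8
  n8 'bdbd': d→9
  n9 'bdbdd': a→10
  n10 'bdbdda': ·  [P1 ends]
  n11 'a': d→12
  n12 'ad': ·  [P3 ends]

Failure links (BFS by depth):
  fail(1) 'c': from fail(0)=0 chase 'c': 0 ⇒ 0;  out={2}∪out(0)={2}
  fail(5) 'b': from fail(0)=0 chase 'b': 0 ⇒ 0;  out=∅∪out(0)=∅
  fail(11) 'a': from fail(0)=0 chase 'a': 0 ⇒ 0;  out=∅∪out(0)=∅
  fail(2) 'cd': from fail(1)=0 chase 'd': 0 ⇒ 0;  out={4}∪out(0)={4}
  fail(6) 'bd': from fail(5)=0 chase 'd': 0 ⇒ 0;  out=∅∪out(0)=∅
  fail(12) 'ad': from fail(11)=0 chase 'd': 0 ⇒ 0;  out={3}∪out(0)={3}
  fail(3) 'cdc': from fail(2)=0 chase 'c': 0 ⇒ 1;  out=∅∪out(1)={2}
  fail(7) 'bdb': from fail(6)=0 chase 'b': 0 ⇒ 5;  out=∅∪out(5)=∅
  fail(4) 'cdcd': from fail(3)=1 chase 'd': 1 ⇒ 2;  out={0}∪out(2)={0,4}
  fail(8) 'bdbd': from fail(7)=5 chase 'd': 5 ⇒ 6;  out=∅∪out(6)=∅
  fail(9) 'bdbdd': from fail(8)=6 chase 'd': 6→0 ⇒ 0;  out=∅∪out(0)=∅
  fail(10) 'bdbdda': from fail(9)=0 chase 'a': 0 ⇒ 11;  out={1}∪out(11)={1}

Run:
[0] read 'b'  n0⇒n5
[1] read 'c'  n5⇒n1 (via fail)  ** P2@[1:1]
[2] read 'a'  n1⇒n11 (via fail)
[3] read 'd'  n11⇒n12  ** P3@[2:3]
[4] read 'c'  n12⇒n1 (via fail)  ** P2@[4:4]
[5] read 'c'  n1⇒n1 (via fail)  ** P2@[5:5]
[6] read 'd'  n1⇒n2  ** P4@[5:6]
[7] read 'a'  n2⇒n11 (via fail)
[8] read 'd'  n11⇒n12  ** P3@[7:8]
[9] read 'd'  n12⇒n0 (via fail)
[10] read 'c'  n0⇒n1  ** P2@[10:10]
[11] read 'd'  n1⇒n2  ** P4@[10:11]
[12] read 'c'  n2⇒n3  ** P2@[12:12]
[13] read 'c'  n3⇒n1 (via fail)  ** P2@[13:13]
[14] read 'c'  n1⇒n1 (via fail)  ** P2@[14:14]
[15] read 'a'  n1⇒n11 (via fail)
[16] read 'd'  n11⇒n12  ** P3@[15:16]
[17] read 'd'  n12⇒n0 (via fail)
[18] read 'd'  n0⇒n0
[19] read 'd'  n0⇒n0
[20] read 'c'  n0⇒n1  ** P2@[20:20]
[21] read 'd'  n1⇒n2  ** P4@[20:21]
[22] read 'c'  n2⇒n3  ** P2@[22:22]
[23] read 'c'  n3⇒n1 (via fail)  ** P2@[23:23]
[24] read 'a'  n1⇒n11 (via fail)
[25] read 'a'  n11⇒n11 (via fail)
[26] read 'a'  n11⇒n11 (via fail)
[27] read 'd'  n11⇒n12  ** P3@[26:27]
[28] read 'c'  n12⇒n1 (via fail)  ** P2@[28:28]
[29] read 'b'  n1⇒n5 (via fail)
[30] read 'c'  n5⇒n1 (via fail)  ** P2@[30:30]
[31] read 'd'  n1⇒n2  ** P4@[30:31]
[32] read 'b'  n2⇒n5 (via fail)
[33] read 'a'  n5⇒n11 (via fail)
[34] read 'a'  n11⇒n11 (via fail)
[35] read 'd'  n11⇒n12  ** P3@[34:35]
[36] read 'c'  n12⇒n1 (via fail)  ** P2@[36:36]
[37] read 'd'  n1⇒n2  ** P4@[36:37]
[38] read 'c'  n2⇒n3  ** P2@[38:38]
[39] read 'd'  n3⇒n4  ** P0@[36:39],P4@[38:39]
[40] read 'a'  n4⇒n11 (via fail)
[41] read 'c'  n11⇒n1 (via fail)  ** P2@[41:41]
[42] read 'c'  n1⇒n1 (via fail)  ** P2@[42:42]
[43] read 'd'  n1⇒n2  ** P4@[42:43]
[44] read 'c'  n2⇒n3  ** P2@[44:44]
[45] read 'd'  n3⇒n4  ** P0@[42:45],P4@[44:45]
[46] read 'c'  n4⇒n3 (via fail)  ** P2@[46:46]
[47] read 'd'  n3⇒n4  ** P0@[44:47],P4@[46:47]
[48] read 'c'  n4⇒n3 (via fail)  ** P2@[48:48]
[49] read 'b'  n3⇒n5 (via fail)
[50] read 'b'  n5⇒n5 (via fail)
[51] read 'b'  n5⇒n5 (via fail)
[52] read 'd'  n5⇒n6
[53] read 'b'  n6⇒n7
[54] read 'd'  n7⇒n8
[55] read 'd'  n8⇒n9
[56] read 'a'  n9⇒n10  ** P1@[51:56]
[57] read 'd'  n10⇒n12 (via fail)  ** P3@[56:57]
[58] read 'b'  n12⇒n5 (via fail)
[59] read 'd'  n5⇒n6
[60] read 'b'  n6⇒n7
[61] read 'd'  n7⇒n8
[62] read 'd'  n8⇒n9
[63] read 'a'  n9⇒n10  ** P1@[58:63]
[64] read 'c'  n10⇒n1 (via fail)  ** P2@[64:64]
[65] read 'a'  n1⇒n11 (via fail)
[66] read 'c'  n11⇒n1 (via fail)  ** P2@[66:66]
[67] read 'b'  n1⇒n5 (via fail)
[68] read 'c'  n5⇒n1 (via fail)  ** P2@[68:68]
[69] read 'd'  n1⇒n2  ** P4@[68:69]
[70] read 'b'  n2⇒n5 (via fail)
[71] read 'd'  n5⇒n6
[72] read 'b'  n6⇒n7
[73] read 'd'  n7⇒n8
[74] read 'd'  n8⇒n9
[75] read 'a'  n9⇒n10  ** P1@[70:75]
[76] read 'a'  n10⇒n11 (via fail)
[77] read 'b'  n11⇒n5 (via fail)
[78] read 'b'  n5⇒n5 (via fail)

Result: [[1,2],[3,3],[4,2],[5,2],[6,4],[8,3],[10,2],[11,4],[12,2],[13,2],[14,2],[16,3],[20,2],[21,4],[22,2],[23,2],[27,3],[28,2],[30,2],[31,4],[35,3],[36,2],[37,4],[38,2],[39,0],[39,4],[41,2],[42,2],[43,4],[44,2],[45,0],[45,4],[46,2],[47,0],[47,4],[48,2],[56,1],[57,3],[63,1],[64,2],[66,2],[68,2],[69,4],[75,1]]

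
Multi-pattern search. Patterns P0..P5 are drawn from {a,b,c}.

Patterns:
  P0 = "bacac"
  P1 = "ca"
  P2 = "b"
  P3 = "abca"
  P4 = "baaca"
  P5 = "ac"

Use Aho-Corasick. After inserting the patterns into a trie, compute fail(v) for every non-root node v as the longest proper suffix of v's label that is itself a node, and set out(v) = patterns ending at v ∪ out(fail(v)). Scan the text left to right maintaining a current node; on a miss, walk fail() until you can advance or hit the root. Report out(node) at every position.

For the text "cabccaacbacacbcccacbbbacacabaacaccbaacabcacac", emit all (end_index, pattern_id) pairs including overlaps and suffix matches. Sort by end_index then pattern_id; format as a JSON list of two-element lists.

Construct AC machine:
Trie (insert patterns):
  n0 'ε': a→8 b→1 c→6
  n1 'b': a→2  [P2 ends]
  n2 'ba': a→12 c→3
  n3 'bac': a→4
  n4 'baca': c→5
  n5 'bacac': ·  [P0 ends]
  n6 'c': a→7
  n7 'ca': ·  [P1 ends]
  n8 'a': b→9 c→15
  n9 'ab': c→10
  n10 'abc': a→11
  n11 'abca': ·  [P3 ends]
  n12 'baa': c→13
  n13 'baac': a→14
  n14 'baaca': ·  [P4 ends]
  n15 'ac': ·  [P5 ends]

Failure links (BFS by depth):
  n1('b'): parent n0 fail=0; on 'b' 0 → fail=0;  out {2}∪∅={2}
  n6('c'): parent n0 fail=0; on 'c' 0 → fail=0;  out ∅∪∅=∅
  n8('a'): parent n0 fail=0; on 'a' 0 → fail=0;  out ∅∪∅=∅
  n2('ba'): parent n1 fail=0; on 'a' 0 → fail=8;  out ∅∪∅=∅
  n7('ca'): parent n6 fail=0; on 'a' 0 → fail=8;  out {1}∪∅={1}
  n9('ab'): parent n8 fail=0; on 'b' 0 → fail=1;  out ∅∪{2}={2}
  n15('ac'): parent n8 fail=0; on 'c' 0 → fail=6;  out {5}∪∅={5}
  n3('bac'): parent n2 fail=8; on 'c' 8 → fail=15;  out ∅∪{5}={5}
  n10('abc'): parent n9 fail=1; on 'c' 1→0 → fail=6;  out ∅∪∅=∅
  n12('baa'): parent n2 fail=8; on 'a' 8→0 → fail=8;  out ∅∪∅=∅
  n4('baca'): parent n3 fail=15; on 'a' 15→6 → fail=7;  out ∅∪{1}={1}
  n11('abca'): parent n10 fail=6; on 'a' 6 → fail=7;  out {3}∪{1}={1,3}
  n13('baac'): parent n12 fail=8; on 'c' 8 → fail=15;  out ∅∪{5}={5}
  n5('bacac'): parent n4 fail=7; on 'c' 7→8 → fail=15;  out {0}∪{5}={0,5}
  n14('baaca'): parent n13 fail=15; on 'a' 15→6 → fail=7;  out {4}∪{1}={1,4}

Scan:
pos 0 'c': at 6
pos 1 'a': at 7  ** P1@[0:1]
pos 2 'b': at 9 ·f  ** P2@[2:2]
pos 3 'c': at 10
pos 4 'c': at 6 ·f
pos 5 'a': at 7  ** P1@[4:5]
pos 6 'a': at 8 ·f
pos 7 'c': at 15  ** P5@[6:7]
pos 8 'b': at 1 ·f  ** P2@[8:8]
pos 9 'a': at 2
pos 10 'c': at 3  ** P5@[9:10]
pos 11 'a': at 4  ** P1@[10:11]
pos 12 'c': at 5  ** P0@[8:12],P5@[11:12]
pos 13 'b': at 1 ·f  ** P2@[13:13]
pos 14 'c': at 6 ·f
pos 15 'c': at 6 ·f
pos 16 'c': at 6 ·f
pos 17 'a': at 7  ** P1@[16:17]
pos 18 'c': at 15 ·f  ** P5@[17:18]
pos 19 'b': at 1 ·f  ** P2@[19:19]
pos 20 'b': at 1 ·f  ** P2@[20:20]
pos 21 'b': at 1 ·f  ** P2@[21:21]
pos 22 'a': at 2
pos 23 'c': at 3  ** P5@[22:23]
pos 24 'a': at 4  ** P1@[23:24]
pos 25 'c': at 5  ** P0@[21:25],P5@[24:25]
pos 26 'a': at 7 ·f  ** P1@[25:26]
pos 27 'b': at 9 ·f  ** P2@[27:27]
pos 28 'a': at 2 ·f
pos 29 'a': at 12
pos 30 'c': at 13  ** P5@[29:30]
pos 31 'a': at 14  ** P1@[30:31],P4@[27:31]
pos 32 'c': at 15 ·f  ** P5@[31:32]
pos 33 'c': at 6 ·f
pos 34 'b': at 1 ·f  ** P2@[34:34]
pos 35 'a': at 2
pos 36 'a': at 12
pos 37 'c': at 13  ** P5@[36:37]
pos 38 'a': at 14  ** P1@[37:38],P4@[34:38]
pos 39 'b': at 9 ·f  ** P2@[39:39]
pos 40 'c': at 10
pos 41 'a': at 11  ** P1@[40:41],P3@[38:41]
pos 42 'c': at 15 ·f  ** P5@[41:42]
pos 43 'a': at 7 ·f  ** P1@[42:43]
pos 44 'c': at 15 ·f  ** P5@[43:44]

Result: [[1,1],[2,2],[5,1],[7,5],[8,2],[10,5],[11,1],[12,0],[12,5],[13,2],[17,1],[18,5],[19,2],[20,2],[21,2],[23,5],[24,1],[25,0],[25,5],[26,1],[27,2],[30,5],[31,1],[31,4],[32,5],[34,2],[37,5],[38,1],[38,4],[39,2],[41,1],[41,3],[42,5],[43,1],[44,5]]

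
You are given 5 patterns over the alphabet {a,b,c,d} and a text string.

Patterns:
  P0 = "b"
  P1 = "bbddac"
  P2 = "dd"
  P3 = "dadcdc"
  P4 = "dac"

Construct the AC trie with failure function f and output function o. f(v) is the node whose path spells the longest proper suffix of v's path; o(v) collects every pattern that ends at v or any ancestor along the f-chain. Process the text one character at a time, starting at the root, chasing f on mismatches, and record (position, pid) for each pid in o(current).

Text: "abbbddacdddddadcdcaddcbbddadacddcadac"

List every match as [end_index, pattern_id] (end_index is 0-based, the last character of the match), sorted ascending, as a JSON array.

Build:
Trie nodes:
  n0 'ε': b→1 d→7
  n1 'b': b→2  [P0 ends]
  n2 'bb': d→3
  n3 'bbd': d→4
  n4 'bbdd': a→5
  n5 'bbdda': c→6
  n6 'bbddac': ·  [P1 ends]
  n7 'd': a→9 d→8
  n8 'dd': ·  [P2 ends]
  n9 'da': c→14 d→10
  n10 'dad': c→11
  n11 'dadc': d→12
  n12 'dadcd': c→13
  n13 'dadcdc': ·  [P3 ends]
  n14 'dac': ·  [P4 ends]

BFS fail/out derivation:
  fail(1) 'b': from fail(0)=0 chase 'b': 0 ⇒ 0;  out={0}∪out(0)={0}
  fail(7) 'd': from fail(0)=0 chase 'd': 0 ⇒ 0;  out=∅∪out(0)=∅
  fail(2) 'bb': from fail(1)=0 chase 'b': 0 ⇒ 1;  out=∅∪out(1)={0}
  fail(8) 'dd': from fail(7)=0 chase 'd': 0 ⇒ 7;  out={2}∪out(7)={2}
  fail(9) 'da': from fail(7)=0 chase 'a': 0 ⇒ 0;  out=∅∪out(0)=∅
  fail(3) 'bbd': from fail(2)=1 chase 'd': 1→0 ⇒ 7;  out=∅∪out(7)=∅
  fail(10) 'dad': from fail(9)=0 chase 'd': 0 ⇒ 7;  out=∅∪out(7)=∅
  fail(14) 'dac': from fail(9)=0 chase 'c': 0 ⇒ 0;  out={4}∪out(0)={4}
  fail(4) 'bbdd': from fail(3)=7 chase 'd': 7 ⇒ 8;  out=∅∪out(8)={2}
  fail(11) 'dadc': from fail(10)=7 chase 'c': 7→0 ⇒ 0;  out=∅∪out(0)=∅
  fail(5) 'bbdda': from fail(4)=8 chase 'a': 8→7 ⇒ 9;  out=∅∪out(9)=∅
  fail(12) 'dadcd': from fail(11)=0 chase 'd': 0 ⇒ 7;  out=∅∪out(7)=∅
  fail(6) 'bbddac': from fail(5)=9 chase 'c': 9 ⇒ 14;  out={1}∪out(14)={1,4}
  fail(13) 'dadcdc': from fail(12)=7 chase 'c': 7→0 ⇒ 0;  out={3}∪out(0)={3}

Run:
[0] read 'a'  n0⇒n0
[1] read 'b'  n0⇒n1  → match P0@[1:1]
[2] read 'b'  n1⇒n2  → match P0@[2:2]
[3] read 'b'  n2⇒n2 (fail-walked)  → match P0@[3:3]
[4] read 'd'  n2⇒n3
[5] read 'd'  n3⇒n4  → match P2@[4:5]
[6] read 'a'  n4⇒n5
[7] read 'c'  n5⇒n6  → match P1@[2:7],P4@[5:7]
[8] read 'd'  n6⇒n7 (fail-walked)
[9] read 'd'  n7⇒n8  → match P2@[8:9]
[10] read 'd'  n8⇒n8 (fail-walked)  → match P2@[9:10]
[11] read 'd'  n8⇒n8 (fail-walked)  → match P2@[10:11]
[12] read 'd'  n8⇒n8 (fail-walked)  → match P2@[11:12]
[13] read 'a'  n8⇒n9 (fail-walked)
[14] read 'd'  n9⇒n10
[15] read 'c'  n10⇒n11
[16] read 'd'  n11⇒n12
[17] read 'c'  n12⇒n13  → match P3@[12:17]
[18] read 'a'  n13⇒n0 (fail-walked)
[19] read 'd'  n0⇒n7
[20] read 'd'  n7⇒n8  → match P2@[19:20]
[21] read 'c'  n8⇒n0 (fail-walked)
[22] read 'b'  n0⇒n1  → match P0@[22:22]
[23] read 'b'  n1⇒n2  → match P0@[23:23]
[24] read 'd'  n2⇒n3
[25] read 'd'  n3⇒n4  → match P2@[24:25]
[26] read 'a'  n4⇒n5
[27] read 'd'  n5⇒n10 (fail-walked)
[28] read 'a'  n10⇒n9 (fail-walked)
[29] read 'c'  n9⇒n14  → match P4@[27:29]
[30] read 'd'  n14⇒n7 (fail-walked)
[31] read 'd'  n7⇒n8  → match P2@[30:31]
[32] read 'c'  n8⇒n0 (fail-walked)
[33] read 'a'  n0⇒n0
[34] read 'd'  n0⇒n7
[35] read 'a'  n7⇒n9
[36] read 'c'  n9⇒n14  → match P4@[34:36]

All matches (sorted): [[1,0],[2,0],[3,0],[5,2],[7,1],[7,4],[9,2],[10,2],[11,2],[12,2],[17,3],[20,2],[22,0],[23,0],[25,2],[29,4],[31,2],[36,4]]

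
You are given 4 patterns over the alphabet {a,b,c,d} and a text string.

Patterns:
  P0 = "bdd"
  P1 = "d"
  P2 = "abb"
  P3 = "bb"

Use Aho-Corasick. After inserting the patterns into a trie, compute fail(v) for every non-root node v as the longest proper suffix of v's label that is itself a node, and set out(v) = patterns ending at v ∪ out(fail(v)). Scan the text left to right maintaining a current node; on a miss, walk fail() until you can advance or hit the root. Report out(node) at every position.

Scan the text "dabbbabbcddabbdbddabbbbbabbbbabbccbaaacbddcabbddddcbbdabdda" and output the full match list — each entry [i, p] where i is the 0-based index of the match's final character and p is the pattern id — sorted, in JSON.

Build:
Trie nodes:
  n0 'ε': a→5 b→1 d→4
  n1 'b': b→8 d→2
  n2 'bd': d→3
  n3 'bdd': ·  [P0 ends]
  n4 'd': ·  [P1 ends]
  n5 'a': b→6
  n6 'ab': b→7
  n7 'abb': ·  [P2 ends]
  n8 'bb': ·  [P3 ends]

Failure links (BFS by depth):
  n1('b'): parent n0 fail=0; on 'b' 0 → fail=0;  out ∅∪∅=∅
  n4('d'): parent n0 fail=0; on 'd' 0 → fail=0;  out {1}∪∅={1}
  n5('a'): parent n0 fail=0; on 'a' 0 → fail=0;  out ∅∪∅=∅
  n2('bd'): parent n1 fail=0; on 'd' 0 → fail=4;  out ∅∪{1}={1}
  n6('ab'): parent n5 fail=0; on 'b' 0 → fail=1;  out ∅∪∅=∅
  n8('bb'): parent n1 fail=0; on 'b' 0 → fail=1;  out {3}∪∅={3}
  n3('bdd'): parent n2 fail=4; on 'd' 4→0 → fail=4;  out {0}∪{1}={0,1}
  n7('abb'): parent n6 fail=1; on 'b' 1 → fail=8;  out {2}∪{3}={2,3}

Text stream:
[0] read 'd'  n0⇒n4  ** P1@[0:0]
[1] read 'a'  n4⇒n5 (fail-walked)
[2] read 'b'  n5⇒n6
[3] read 'b'  n6⇒n7  ** P2@[1:3],P3@[2:3]
[4] read 'b'  n7⇒n8 (fail-walked)  ** P3@[3:4]
[5] read 'a'  n8⇒n5 (fail-walked)
[6] read 'b'  n5⇒n6
[7] read 'b'  n6⇒n7  ** P2@[5:7],P3@[6:7]
[8] read 'c'  n7⇒n0 (fail-walked)
[9] read 'd'  n0⇒n4  ** P1@[9:9]
[10] read 'd'  n4⇒n4 (fail-walked)  ** P1@[10:10]
[11] read 'a'  n4⇒n5 (fail-walked)
[12] read 'b'  n5⇒n6
[13] read 'b'  n6⇒n7  ** P2@[11:13],P3@[12:13]
[14] read 'd'  n7⇒n2 (fail-walked)  ** P1@[14:14]
[15] read 'b'  n2⇒n1 (fail-walked)
[16] read 'd'  n1⇒n2  ** P1@[16:16]
[17] read 'd'  n2⇒n3  ** P0@[15:17],P1@[17:17]
[18] read 'a'  n3⇒n5 (fail-walked)
[19] read 'b'  n5⇒n6
[20] read 'b'  n6⇒n7  ** P2@[18:20],P3@[19:20]
[21] read 'b'  n7⇒n8 (fail-walked)  ** P3@[20:21]
[22] read 'b'  n8⇒n8 (fail-walked)  ** P3@[21:22]
[23] read 'b'  n8⇒n8 (fail-walked)  ** P3@[22:23]
[24] read 'a'  n8⇒n5 (fail-walked)
[25] read 'b'  n5⇒n6
[26] read 'b'  n6⇒n7  ** P2@[24:26],P3@[25:26]
[27] read 'b'  n7⇒n8 (fail-walked)  ** P3@[26:27]
[28] read 'b'  n8⇒n8 (fail-walked)  ** P3@[27:28]
[29] read 'a'  n8⇒n5 (fail-walked)
[30] read 'b'  n5⇒n6
[31] read 'b'  n6⇒n7  ** P2@[29:31],P3@[30:31]
[32] read 'c'  n7⇒n0 (fail-walked)
[33] read 'c'  n0⇒n0
[34] read 'b'  n0⇒n1
[35] read 'a'  n1⇒n5 (fail-walked)
[36] read 'a'  n5⇒n5 (fail-walked)
[37] read 'a'  n5⇒n5 (fail-walked)
[38] read 'c'  n5⇒n0 (fail-walked)
[39] read 'b'  n0⇒n1
[40] read 'd'  n1⇒n2  ** P1@[40:40]
[41] read 'd'  n2⇒n3  ** P0@[39:41],P1@[41:41]
[42] read 'c'  n3⇒n0 (fail-walked)
[43] read 'a'  n0⇒n5
[44] read 'b'  n5⇒n6
[45] read 'b'  n6⇒n7  ** P2@[43:45],P3@[44:45]
[46] read 'd'  n7⇒n2 (fail-walked)  ** P1@[46:46]
[47] read 'd'  n2⇒n3  ** P0@[45:47],P1@[47:47]
[48] read 'd'  n3⇒n4 (fail-walked)  ** P1@[48:48]
[49] read 'd'  n4⇒n4 (fail-walked)  ** P1@[49:49]
[50] read 'c'  n4⇒n0 (fail-walked)
[51] read 'b'  n0⇒n1
[52] read 'b'  n1⇒n8  ** P3@[51:52]
[53] read 'd'  n8⇒n2 (fail-walked)  ** P1@[53:53]
[54] read 'a'  n2⇒n5 (fail-walked)
[55] read 'b'  n5⇒n6
[56] read 'd'  n6⇒n2 (fail-walked)  ** P1@[56:56]
[57] read 'd'  n2⇒n3  ** P0@[55:57],P1@[57:57]
[58] read 'a'  n3⇒n5 (fail-walked)

Matches: [[0,1],[3,2],[3,3],[4,3],[7,2],[7,3],[9,1],[10,1],[13,2],[13,3],[14,1],[16,1],[17,0],[17,1],[20,2],[20,3],[21,3],[22,3],[23,3],[26,2],[26,3],[27,3],[28,3],[31,2],[31,3],[40,1],[41,0],[41,1],[45,2],[45,3],[46,1],[47,0],[47,1],[48,1],[49,1],[52,3],[53,1],[56,1],[57,0],[57,1]]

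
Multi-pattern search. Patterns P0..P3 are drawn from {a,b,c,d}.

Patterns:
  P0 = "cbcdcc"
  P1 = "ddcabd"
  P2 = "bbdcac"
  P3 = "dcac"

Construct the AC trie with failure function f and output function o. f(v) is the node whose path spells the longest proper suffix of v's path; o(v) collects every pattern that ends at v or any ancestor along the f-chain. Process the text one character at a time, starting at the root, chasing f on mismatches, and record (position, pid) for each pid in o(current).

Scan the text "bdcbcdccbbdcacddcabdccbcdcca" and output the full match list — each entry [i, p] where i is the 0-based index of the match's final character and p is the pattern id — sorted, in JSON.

Build automaton:
Trie (insert patterns):
  n0 'ε': b→13 c→1 d→7
  n1 'c': b→2
  n2 'cb': c→3
  n3 'cbc': d→4
  n4 'cbcd': c→5
  n5 'cbcdc': c→6
  n6 'cbcdcc': ·  [P0 ends]
  n7 'd': c→19 d→8
  n8 'dd': c→9
  n9 'ddc': a→10
  n10 'ddca': b→11
  n11 'ddcab': d→12
  n12 'ddcabd': ·  [P1 ends]
  n13 'b': b→14
  n14 'bb': d→15
  n15 'bbd': c→16
  n16 'bbdc': a→17
  n17 'bbdca': c→18
  n18 'bbdcac': ·  [P2 ends]
  n19 'dc': a→20
  n20 'dca': c→21
  n21 'dcac': ·  [P3 ends]

Failure links (BFS by depth):
  fail(1) 'c': from fail(0)=0 chase 'c': 0 ⇒ 0;  out=∅∪out(0)=∅
  fail(7) 'd': from fail(0)=0 chase 'd': 0 ⇒ 0;  out=∅∪out(0)=∅
  fail(13) 'b': from fail(0)=0 chase 'b': 0 ⇒ 0;  out=∅∪out(0)=∅
  fail(2) 'cb': from fail(1)=0 chase 'b': 0 ⇒ 13;  out=∅∪out(13)=∅
  fail(8) 'dd': from fail(7)=0 chase 'd': 0 ⇒ 7;  out=∅∪out(7)=∅
  fail(14) 'bb': from fail(13)=0 chase 'b': 0 ⇒ 13;  out=∅∪out(13)=∅
  fail(19) 'dc': from fail(7)=0 chase 'c': 0 ⇒ 1;  out=∅∪out(1)=∅
  fail(3) 'cbc': from fail(2)=13 chase 'c': 13→0 ⇒ 1;  out=∅∪out(1)=∅
  fail(9) 'ddc': from fail(8)=7 chase 'c': 7 ⇒ 19;  out=∅∪out(19)=∅
  fail(15) 'bbd': from fail(14)=13 chase 'd': 13→0 ⇒ 7;  out=∅∪out(7)=∅
  fail(20) 'dca': from fail(19)=1 chase 'a': 1→0 ⇒ 0;  out=∅∪out(0)=∅
  fail(4) 'cbcd': from fail(3)=1 chase 'd': 1→0 ⇒ 7;  out=∅∪out(7)=∅
  fail(10) 'ddca': from fail(9)=19 chase 'a': 19 ⇒ 20;  out=∅∪out(20)=∅
  fail(16) 'bbdc': from fail(15)=7 chase 'c': 7 ⇒ 19;  out=∅∪out(19)=∅
  fail(21) 'dcac': from fail(20)=0 chase 'c': 0 ⇒ 1;  out={3}∪out(1)={3}
  fail(5) 'cbcdc': from fail(4)=7 chase 'c': 7 ⇒ 19;  out=∅∪out(19)=∅
  fail(11) 'ddcab': from fail(10)=20 chase 'b': 20→0 ⇒ 13;  out=∅∪out(13)=∅
  fail(17) 'bbdca': from fail(16)=19 chase 'a': 19 ⇒ 20;  out=∅∪out(20)=∅
  fail(6) 'cbcdcc': from fail(5)=19 chase 'c': 19→1→0 ⇒ 1;  out={0}∪out(1)={0}
  fail(12) 'ddcabd': from fail(11)=13 chase 'd': 13→0 ⇒ 7;  out={1}∪out(7)={1}
  fail(18) 'bbdcac': from fail(17)=20 chase 'c': 20 ⇒ 21;  out={2}∪out(21)={2,3}

Scan:
pos 0 'b': at 13
pos 1 'd': at 7 (fail-walked)
pos 2 'c': at 19
pos 3 'b': at 2 (fail-walked)
pos 4 'c': at 3
pos 5 'd': at 4
pos 6 'c': at 5
pos 7 'c': at 6  ** P0@[2:7]
pos 8 'b': at 2 (fail-walked)
pos 9 'b': at 14 (fail-walked)
pos 10 'd': at 15
pos 11 'c': at 16
pos 12 'a': at 17
pos 13 'c': at 18  ** P2@[8:13],P3@[10:13]
pos 14 'd': at 7 (fail-walked)
pos 15 'd': at 8
pos 16 'c': at 9
pos 17 'a': at 10
pos 18 'b': at 11
pos 19 'd': at 12  ** P1@[14:19]
pos 20 'c': at 19 (fail-walked)
pos 21 'c': at 1 (fail-walked)
pos 22 'b': at 2
pos 23 'c': at 3
pos 24 'd': at 4
pos 25 'c': at 5
pos 26 'c': at 6  ** P0@[21:26]
pos 27 'a': at 0 (fail-walked)

Result: [[7,0],[13,2],[13,3],[19,1],[26,0]]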